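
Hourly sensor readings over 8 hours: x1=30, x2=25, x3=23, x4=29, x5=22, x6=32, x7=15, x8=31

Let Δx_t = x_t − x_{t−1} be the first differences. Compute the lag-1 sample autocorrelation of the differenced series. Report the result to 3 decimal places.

First differences Δx: -5, -2, 6, -7, 10, -17, 16
Mean of differences = 0.1429
Numerator Σ(Δx_t−Δx̄)(Δx_{t+1}−Δx̄) = -554.5918
Denominator Σ(Δx_t−Δx̄)² = 758.8571
r_1(Δx) = -554.5918 / 758.8571 = -0.731

-0.731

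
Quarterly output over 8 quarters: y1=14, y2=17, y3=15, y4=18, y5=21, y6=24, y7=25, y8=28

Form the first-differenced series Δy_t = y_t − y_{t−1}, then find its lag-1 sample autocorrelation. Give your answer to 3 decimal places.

First differences Δy: 3, -2, 3, 3, 3, 1, 3
Mean of differences = 2.0000
Numerator Σ(Δy_t−Δȳ)(Δy_{t+1}−Δȳ) = -8.0000
Denominator Σ(Δy_t−Δȳ)² = 22.0000
r_1(Δy) = -8.0000 / 22.0000 = -0.364

-0.364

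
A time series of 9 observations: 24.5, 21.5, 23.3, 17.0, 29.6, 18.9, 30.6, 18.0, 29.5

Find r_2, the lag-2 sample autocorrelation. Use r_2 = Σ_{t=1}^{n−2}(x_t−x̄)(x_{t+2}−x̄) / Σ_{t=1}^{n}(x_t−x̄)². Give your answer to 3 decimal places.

Mean x̄ = (24.5 + 21.5 + 23.3 + 17.0 + 29.6 + 18.9 + 30.6 + 18.0 + 29.5)/9 = 23.6556
Numerator Σ_{t=1}^{7}(x_t−x̄)(x_{t+2}−x̄) = 152.3460
Denominator Σ(x_t−x̄)² = 222.1022
r_2 = 152.3460 / 222.1022 = 0.686

0.686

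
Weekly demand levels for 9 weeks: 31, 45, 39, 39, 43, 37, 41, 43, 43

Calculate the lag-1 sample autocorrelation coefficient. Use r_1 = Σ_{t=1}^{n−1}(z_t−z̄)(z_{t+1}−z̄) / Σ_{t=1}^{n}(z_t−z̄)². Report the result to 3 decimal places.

-0.364

Mean z̄ = (31 + 45 + 39 + 39 + 43 + 37 + 41 + 43 + 43)/9 = 40.1111
Numerator Σ_{t=1}^{8}(z_t−z̄)(z_{t+1}−z̄) = -52.7901
Denominator Σ(z_t−z̄)² = 144.8889
r_1 = -52.7901 / 144.8889 = -0.364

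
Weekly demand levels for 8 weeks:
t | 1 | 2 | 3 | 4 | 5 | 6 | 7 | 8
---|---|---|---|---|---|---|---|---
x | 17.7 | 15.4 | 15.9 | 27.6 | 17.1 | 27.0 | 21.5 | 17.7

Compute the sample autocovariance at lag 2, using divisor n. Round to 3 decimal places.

Mean x̄ = (17.7 + 15.4 + 15.9 + 27.6 + 17.1 + 27.0 + 21.5 + 17.7)/8 = 19.9875
Deviations: -2.2875, -4.5875, -4.0875, 7.6125, -2.8875, 7.0125, 1.5125, -2.2875
Σ_{t=1}^{6}(x_t−x̄)(x_{t+2}−x̄) = 19.2047
γ_2 = 19.2047 / 8 = 2.401

2.401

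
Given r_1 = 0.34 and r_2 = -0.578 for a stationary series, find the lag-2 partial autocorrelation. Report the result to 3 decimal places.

-0.784

φ_{22} = (r_2 − r_1²) / (1 − r_1²)
r_1² = (0.34)² = 0.1156
Numerator = -0.578 − 0.1156 = -0.6936; denominator = 1 − 0.1156 = 0.8844
φ_{22} = -0.6936 / 0.8844 = -0.784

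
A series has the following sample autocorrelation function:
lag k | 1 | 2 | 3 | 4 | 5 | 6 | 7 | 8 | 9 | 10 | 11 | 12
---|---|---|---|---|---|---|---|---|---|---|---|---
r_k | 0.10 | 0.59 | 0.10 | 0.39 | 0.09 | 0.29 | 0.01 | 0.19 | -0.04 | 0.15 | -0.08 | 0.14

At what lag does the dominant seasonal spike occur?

2

The largest autocorrelation is r_2 = 0.59, with weaker echoes at lags 4 (0.39), 6 (0.29), 8 (0.19) and 10 (0.15); the remaining lags stay at or below 0.14.
The dominant spike at lag 2 indicates a seasonal period of 2.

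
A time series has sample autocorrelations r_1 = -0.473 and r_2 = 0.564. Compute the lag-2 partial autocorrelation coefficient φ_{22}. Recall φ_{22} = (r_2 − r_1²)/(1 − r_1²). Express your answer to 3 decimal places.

0.438

φ_{22} = (r_2 − r_1²) / (1 − r_1²)
r_1² = (-0.473)² = 0.223729
Numerator = 0.564 − 0.2237 = 0.3403; denominator = 1 − 0.2237 = 0.7763
φ_{22} = 0.3403 / 0.7763 = 0.438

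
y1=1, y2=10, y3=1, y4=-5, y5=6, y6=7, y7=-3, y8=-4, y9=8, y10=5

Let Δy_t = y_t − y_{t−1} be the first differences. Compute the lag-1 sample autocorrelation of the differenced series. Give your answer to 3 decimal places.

-0.226

First differences Δy: 9, -9, -6, 11, 1, -10, -1, 12, -3
Mean of differences = 0.4444
Numerator Σ(Δy_t−Δȳ)(Δy_{t+1}−Δȳ) = -129.3086
Denominator Σ(Δy_t−Δȳ)² = 572.2222
r_1(Δy) = -129.3086 / 572.2222 = -0.226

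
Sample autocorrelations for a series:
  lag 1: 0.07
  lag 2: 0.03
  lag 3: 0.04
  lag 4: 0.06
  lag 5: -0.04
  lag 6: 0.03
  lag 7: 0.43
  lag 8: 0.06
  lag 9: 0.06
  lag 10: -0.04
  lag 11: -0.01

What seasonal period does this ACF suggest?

The largest autocorrelation is r_7 = 0.43; the remaining lags stay at or below 0.07.
The dominant spike at lag 7 indicates a seasonal period of 7.

7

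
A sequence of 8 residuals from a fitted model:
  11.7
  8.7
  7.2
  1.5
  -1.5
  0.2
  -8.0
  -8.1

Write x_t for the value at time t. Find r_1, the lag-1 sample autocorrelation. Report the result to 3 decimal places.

Mean x̄ = (11.7 + 8.7 + 7.2 + 1.5 − 1.5 + 0.2 − 8.0 − 8.1)/8 = 1.4625
Deviations from mean: 10.2375, 7.2375, 5.7375, 0.0375, -2.9625, -1.2625, -9.4625, -9.5625
Numerator Σ_{t=1}^{7}(x_t−x̄)(x_{t+1}−x̄) = 221.8948
Denominator Σ(x_t−x̄)² = 381.4588
r_1 = 221.8948 / 381.4588 = 0.582

0.582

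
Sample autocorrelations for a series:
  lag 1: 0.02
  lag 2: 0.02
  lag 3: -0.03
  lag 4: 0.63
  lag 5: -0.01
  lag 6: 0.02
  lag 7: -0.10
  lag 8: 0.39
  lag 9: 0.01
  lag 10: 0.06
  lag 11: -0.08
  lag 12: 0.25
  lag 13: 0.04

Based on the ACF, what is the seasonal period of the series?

4

The largest autocorrelation is r_4 = 0.63, with weaker echoes at lags 8 (0.39) and 12 (0.25); the remaining lags stay at or below 0.06.
The dominant spike at lag 4 indicates a seasonal period of 4.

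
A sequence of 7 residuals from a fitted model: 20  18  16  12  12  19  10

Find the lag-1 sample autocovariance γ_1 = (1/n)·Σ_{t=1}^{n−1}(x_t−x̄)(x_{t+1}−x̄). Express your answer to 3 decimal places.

-1.236

Mean x̄ = (20 + 18 + 16 + 12 + 12 + 19 + 10)/7 = 15.2857
Σ_{t=1}^{6}(x_t−x̄)(x_{t+1}−x̄) = -8.6531
γ_1 = -8.6531 / 7 = -1.236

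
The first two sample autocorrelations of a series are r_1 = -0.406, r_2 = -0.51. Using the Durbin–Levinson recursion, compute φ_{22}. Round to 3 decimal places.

-0.808

φ_{22} = (r_2 − r_1²) / (1 − r_1²)
r_1² = (-0.406)² = 0.164836
Numerator = -0.51 − 0.1648 = -0.6748; denominator = 1 − 0.1648 = 0.8352
φ_{22} = -0.6748 / 0.8352 = -0.808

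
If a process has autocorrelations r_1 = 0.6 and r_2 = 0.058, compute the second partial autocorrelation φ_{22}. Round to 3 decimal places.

-0.472

φ_{22} = (r_2 − r_1²) / (1 − r_1²)
r_1² = (0.6)² = 0.36
Numerator = 0.058 − 0.3600 = -0.3020; denominator = 1 − 0.3600 = 0.6400
φ_{22} = -0.3020 / 0.6400 = -0.472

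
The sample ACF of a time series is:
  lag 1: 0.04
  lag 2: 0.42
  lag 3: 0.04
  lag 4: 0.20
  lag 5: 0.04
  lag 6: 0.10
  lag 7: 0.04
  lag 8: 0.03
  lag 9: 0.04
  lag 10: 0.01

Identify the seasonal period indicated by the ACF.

2

The largest autocorrelation is r_2 = 0.42, with a weaker echo at lag 4 (0.20); the remaining lags stay at or below 0.10.
The dominant spike at lag 2 indicates a seasonal period of 2.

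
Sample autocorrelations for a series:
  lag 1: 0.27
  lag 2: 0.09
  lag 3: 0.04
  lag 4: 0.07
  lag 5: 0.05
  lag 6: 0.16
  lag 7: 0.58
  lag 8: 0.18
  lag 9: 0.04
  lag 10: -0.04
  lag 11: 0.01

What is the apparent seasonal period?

The largest autocorrelation is r_7 = 0.58; the remaining lags stay at or below 0.27. The elevated value at lag 1 (0.27), dropping to 0.09 at lag 2, reflects decaying short-term dependence rather than seasonality.
The dominant spike at lag 7 indicates a seasonal period of 7.

7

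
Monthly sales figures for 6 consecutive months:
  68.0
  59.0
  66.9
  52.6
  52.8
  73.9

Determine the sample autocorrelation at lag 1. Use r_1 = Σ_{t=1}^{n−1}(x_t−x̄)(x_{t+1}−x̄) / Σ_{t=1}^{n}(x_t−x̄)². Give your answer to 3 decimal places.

Mean x̄ = (68.0 + 59.0 + 66.9 + 52.6 + 52.8 + 73.9)/6 = 62.2000
Σ(x_t−x̄)(x_{t+1}−x̄) = (-18.5600) + (-15.0400) + (-45.1200) + (90.2400) + (-109.9800) = -98.4600
Denominator Σ(x_t−x̄)² = 383.3800
r_1 = -98.4600 / 383.3800 = -0.257

-0.257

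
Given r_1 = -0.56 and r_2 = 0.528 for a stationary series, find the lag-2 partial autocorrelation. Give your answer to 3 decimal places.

0.312

φ_{22} = (r_2 − r_1²) / (1 − r_1²)
r_1² = (-0.56)² = 0.3136
Numerator = 0.528 − 0.3136 = 0.2144; denominator = 1 − 0.3136 = 0.6864
φ_{22} = 0.2144 / 0.6864 = 0.312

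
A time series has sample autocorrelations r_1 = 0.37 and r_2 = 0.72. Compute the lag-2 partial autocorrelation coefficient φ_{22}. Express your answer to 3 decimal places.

φ_{22} = (r_2 − r_1²) / (1 − r_1²)
r_1² = (0.37)² = 0.1369
Numerator = 0.72 − 0.1369 = 0.5831; denominator = 1 − 0.1369 = 0.8631
φ_{22} = 0.5831 / 0.8631 = 0.676

0.676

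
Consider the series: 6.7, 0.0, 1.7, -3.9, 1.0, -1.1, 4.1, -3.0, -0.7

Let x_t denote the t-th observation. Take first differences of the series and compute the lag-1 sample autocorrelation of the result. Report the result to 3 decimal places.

-0.689

First differences Δx: -6.7, 1.7, -5.6, 4.9, -2.1, 5.2, -7.1, 2.3
Mean of differences = -0.9250
Numerator Σ(Δx_t−Δx̄)(Δx_{t+1}−Δx̄) = -126.4406
Denominator Σ(Δx_t−Δx̄)² = 183.4550
r_1(Δx) = -126.4406 / 183.4550 = -0.689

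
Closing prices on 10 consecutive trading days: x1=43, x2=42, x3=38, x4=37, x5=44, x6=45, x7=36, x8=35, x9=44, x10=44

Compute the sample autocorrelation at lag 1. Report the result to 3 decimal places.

Mean x̄ = (43 + 42 + 38 + 37 + 44 + 45 + 36 + 35 + 44 + 44)/10 = 40.8000
Numerator Σ_{t=1}^{9}(x_t−x̄)(x_{t+1}−x̄) = 10.5600
Denominator Σ(x_t−x̄)² = 133.6000
r_1 = 10.5600 / 133.6000 = 0.079

0.079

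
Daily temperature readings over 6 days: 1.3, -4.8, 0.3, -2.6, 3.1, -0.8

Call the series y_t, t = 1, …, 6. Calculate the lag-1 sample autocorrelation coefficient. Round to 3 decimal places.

-0.545

Mean ȳ = (1.3 − 4.8 + 0.3 − 2.6 + 3.1 − 0.8)/6 = -0.5833
Σ(y_t−ȳ)(y_{t+1}−ȳ) = (-7.9414) + (-3.7247) + (-1.7814) + (-7.4281) + (-0.7981) = -21.6736
Denominator Σ(y_t−ȳ)² = 39.7883
r_1 = -21.6736 / 39.7883 = -0.545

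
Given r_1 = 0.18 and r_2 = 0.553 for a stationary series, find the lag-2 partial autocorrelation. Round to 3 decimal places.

0.538

φ_{22} = (r_2 − r_1²) / (1 − r_1²)
r_1² = (0.18)² = 0.0324
Numerator = 0.553 − 0.0324 = 0.5206; denominator = 1 − 0.0324 = 0.9676
φ_{22} = 0.5206 / 0.9676 = 0.538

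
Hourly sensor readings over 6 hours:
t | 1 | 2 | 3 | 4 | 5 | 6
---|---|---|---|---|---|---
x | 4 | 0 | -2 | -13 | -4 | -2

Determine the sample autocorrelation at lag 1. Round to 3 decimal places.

0.150

Mean x̄ = (4 + 0 − 2 − 13 − 4 − 2)/6 = -2.8333
Σ(x_t−x̄)(x_{t+1}−x̄) = (19.3611) + (2.3611) + (-8.4722) + (11.8611) + (-0.9722) = 24.1389
Denominator Σ(x_t−x̄)² = 160.8333
r_1 = 24.1389 / 160.8333 = 0.150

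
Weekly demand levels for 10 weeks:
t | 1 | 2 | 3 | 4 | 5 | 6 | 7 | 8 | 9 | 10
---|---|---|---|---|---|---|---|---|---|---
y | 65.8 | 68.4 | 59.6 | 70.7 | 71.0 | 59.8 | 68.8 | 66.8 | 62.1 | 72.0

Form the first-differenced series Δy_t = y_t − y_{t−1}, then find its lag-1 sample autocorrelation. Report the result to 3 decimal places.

First differences Δy: 2.6, -8.8, 11.1, 0.3, -11.2, 9.0, -2.0, -4.7, 9.9
Mean of differences = 0.6889
Numerator Σ(Δy_t−Δȳ)(Δy_{t+1}−Δȳ) = -272.6546
Denominator Σ(Δy_t−Δȳ)² = 533.7689
r_1(Δy) = -272.6546 / 533.7689 = -0.511

-0.511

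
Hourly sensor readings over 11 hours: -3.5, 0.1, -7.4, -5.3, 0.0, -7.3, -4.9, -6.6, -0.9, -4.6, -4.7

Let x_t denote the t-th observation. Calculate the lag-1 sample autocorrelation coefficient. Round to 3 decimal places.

-0.401

Mean x̄ = (-3.5 + 0.1 − 7.4 − 5.3 + 0.0 − 7.3 − 4.9 − 6.6 − 0.9 − 4.6 − 4.7)/11 = -4.1000
Numerator Σ_{t=1}^{10}(x_t−x̄)(x_{t+1}−x̄) = -30.1600
Denominator Σ(x_t−x̄)² = 75.1200
r_1 = -30.1600 / 75.1200 = -0.401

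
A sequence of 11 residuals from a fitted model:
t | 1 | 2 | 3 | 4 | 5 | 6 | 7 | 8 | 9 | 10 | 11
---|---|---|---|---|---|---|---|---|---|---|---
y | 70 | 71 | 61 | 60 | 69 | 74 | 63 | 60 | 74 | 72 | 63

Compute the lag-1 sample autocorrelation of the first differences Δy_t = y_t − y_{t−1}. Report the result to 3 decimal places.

First differences Δy: 1, -10, -1, 9, 5, -11, -3, 14, -2, -9
Mean of differences = -0.7000
Numerator Σ(Δy_t−Δȳ)(Δy_{t+1}−Δȳ) = -37.7900
Denominator Σ(Δy_t−Δȳ)² = 614.1000
r_1(Δy) = -37.7900 / 614.1000 = -0.062

-0.062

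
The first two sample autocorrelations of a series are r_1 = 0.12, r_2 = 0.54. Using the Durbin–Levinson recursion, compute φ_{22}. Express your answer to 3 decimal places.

φ_{22} = (r_2 − r_1²) / (1 − r_1²)
r_1² = (0.12)² = 0.0144
Numerator = 0.54 − 0.0144 = 0.5256; denominator = 1 − 0.0144 = 0.9856
φ_{22} = 0.5256 / 0.9856 = 0.533

0.533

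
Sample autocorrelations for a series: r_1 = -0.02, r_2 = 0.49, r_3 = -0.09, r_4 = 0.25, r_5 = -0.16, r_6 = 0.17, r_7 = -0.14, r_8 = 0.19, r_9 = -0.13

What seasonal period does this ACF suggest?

2

The largest autocorrelation is r_2 = 0.49, with weaker echoes at lags 4 (0.25), 6 (0.17) and 8 (0.19); the remaining lags stay at or below -0.02.
The dominant spike at lag 2 indicates a seasonal period of 2.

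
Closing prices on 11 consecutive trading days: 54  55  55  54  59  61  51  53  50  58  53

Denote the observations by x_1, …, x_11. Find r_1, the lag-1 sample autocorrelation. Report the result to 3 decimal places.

-0.061

Mean x̄ = (54 + 55 + 55 + 54 + 59 + 61 + 51 + 53 + 50 + 58 + 53)/11 = 54.8182
Numerator Σ_{t=1}^{10}(x_t−x̄)(x_{t+1}−x̄) = -6.8512
Denominator Σ(x_t−x̄)² = 111.6364
r_1 = -6.8512 / 111.6364 = -0.061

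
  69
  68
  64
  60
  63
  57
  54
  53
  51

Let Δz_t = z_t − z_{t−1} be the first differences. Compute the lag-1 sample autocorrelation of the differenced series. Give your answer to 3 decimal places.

First differences Δz: -1, -4, -4, 3, -6, -3, -1, -2
Mean of differences = -2.2500
Numerator Σ(Δz_t−Δz̄)(Δz_{t+1}−Δz̄) = -25.8125
Denominator Σ(Δz_t−Δz̄)² = 51.5000
r_1(Δz) = -25.8125 / 51.5000 = -0.501

-0.501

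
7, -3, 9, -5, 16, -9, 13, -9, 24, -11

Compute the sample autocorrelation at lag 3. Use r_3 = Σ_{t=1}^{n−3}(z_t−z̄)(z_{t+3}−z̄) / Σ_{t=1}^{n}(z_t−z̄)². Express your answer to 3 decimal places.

-0.602

Mean z̄ = (7 − 3 + 9 − 5 + 16 − 9 + 13 − 9 + 24 − 11)/10 = 3.2000
Numerator Σ_{t=1}^{7}(z_t−z̄)(z_{t+3}−z̄) = -810.7200
Denominator Σ(z_t−z̄)² = 1345.6000
r_3 = -810.7200 / 1345.6000 = -0.602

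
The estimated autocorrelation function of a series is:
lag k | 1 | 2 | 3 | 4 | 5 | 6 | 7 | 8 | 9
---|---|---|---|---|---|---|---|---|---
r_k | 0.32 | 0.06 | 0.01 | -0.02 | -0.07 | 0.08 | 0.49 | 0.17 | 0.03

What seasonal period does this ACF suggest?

The largest autocorrelation is r_7 = 0.49; the remaining lags stay at or below 0.32. The elevated value at lag 1 (0.32), dropping to 0.06 at lag 2, reflects decaying short-term dependence rather than seasonality.
The dominant spike at lag 7 indicates a seasonal period of 7.

7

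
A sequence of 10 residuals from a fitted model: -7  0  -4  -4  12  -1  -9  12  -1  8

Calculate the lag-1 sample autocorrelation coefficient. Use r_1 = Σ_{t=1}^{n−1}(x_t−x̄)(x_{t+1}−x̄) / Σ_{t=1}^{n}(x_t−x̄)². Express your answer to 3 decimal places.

Mean x̄ = (-7 + 0 − 4 − 4 + 12 − 1 − 9 + 12 − 1 + 8)/10 = 0.6000
Numerator Σ_{t=1}^{9}(x_t−x̄)(x_{t+1}−x̄) = -166.3600
Denominator Σ(x_t−x̄)² = 512.4000
r_1 = -166.3600 / 512.4000 = -0.325

-0.325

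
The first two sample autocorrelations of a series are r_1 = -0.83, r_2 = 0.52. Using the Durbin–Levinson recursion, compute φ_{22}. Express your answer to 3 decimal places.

φ_{22} = (r_2 − r_1²) / (1 − r_1²)
r_1² = (-0.83)² = 0.6889
Numerator = 0.52 − 0.6889 = -0.1689; denominator = 1 − 0.6889 = 0.3111
φ_{22} = -0.1689 / 0.3111 = -0.543

-0.543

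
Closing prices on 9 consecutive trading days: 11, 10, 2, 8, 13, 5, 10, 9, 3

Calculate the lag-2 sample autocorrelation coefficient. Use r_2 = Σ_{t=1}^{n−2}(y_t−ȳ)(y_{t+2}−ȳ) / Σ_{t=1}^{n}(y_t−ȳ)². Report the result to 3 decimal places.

-0.454

Mean ȳ = (11 + 10 + 2 + 8 + 13 + 5 + 10 + 9 + 3)/9 = 7.8889
Σ(y_t−ȳ)(y_{t+2}−ȳ) = (-18.3210) + (0.2346) + (-30.0988) + (-0.3210) + (10.7901) + (-3.2099) + (-10.3210) = -51.2469
Denominator Σ(y_t−ȳ)² = 112.8889
r_2 = -51.2469 / 112.8889 = -0.454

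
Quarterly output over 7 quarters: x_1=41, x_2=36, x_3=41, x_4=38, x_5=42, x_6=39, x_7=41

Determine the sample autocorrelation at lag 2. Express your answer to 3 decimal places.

0.551

Mean x̄ = (41 + 36 + 41 + 38 + 42 + 39 + 41)/7 = 39.7143
Deviations from mean: 1.2857, -3.7143, 1.2857, -1.7143, 2.2857, -0.7143, 1.2857
Σ(x_t−x̄)(x_{t+2}−x̄) = (1.6531) + (6.3673) + (2.9388) + (1.2245) + (2.9388) = 15.1224
Denominator Σ(x_t−x̄)² = 27.4286
r_2 = 15.1224 / 27.4286 = 0.551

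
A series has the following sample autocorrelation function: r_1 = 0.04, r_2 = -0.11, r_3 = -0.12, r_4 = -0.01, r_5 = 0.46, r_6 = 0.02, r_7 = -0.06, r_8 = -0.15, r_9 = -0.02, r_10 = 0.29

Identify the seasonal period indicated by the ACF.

The largest autocorrelation is r_5 = 0.46, with a weaker echo at lag 10 (0.29); the remaining lags stay at or below 0.04.
The dominant spike at lag 5 indicates a seasonal period of 5.

5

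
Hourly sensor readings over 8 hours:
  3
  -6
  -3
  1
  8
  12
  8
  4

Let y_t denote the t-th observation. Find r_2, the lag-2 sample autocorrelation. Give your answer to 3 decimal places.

Mean ȳ = (3 − 6 − 3 + 1 + 8 + 12 + 8 + 4)/8 = 3.3750
Deviations from mean: -0.3750, -9.3750, -6.3750, -2.3750, 4.6250, 8.6250, 4.6250, 0.6250
Numerator Σ_{t=1}^{6}(y_t−ȳ)(y_{t+2}−ȳ) = 1.4688
Denominator Σ(y_t−ȳ)² = 251.8750
r_2 = 1.4688 / 251.8750 = 0.006

0.006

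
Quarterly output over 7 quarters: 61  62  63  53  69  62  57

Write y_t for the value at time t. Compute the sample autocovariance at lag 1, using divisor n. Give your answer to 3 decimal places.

Mean ȳ = (61 + 62 + 63 + 53 + 69 + 62 + 57)/7 = 61.0000
Σ_{t=1}^{6}(y_t−ȳ)(y_{t+1}−ȳ) = -74.0000
γ_1 = -74.0000 / 7 = -10.571

-10.571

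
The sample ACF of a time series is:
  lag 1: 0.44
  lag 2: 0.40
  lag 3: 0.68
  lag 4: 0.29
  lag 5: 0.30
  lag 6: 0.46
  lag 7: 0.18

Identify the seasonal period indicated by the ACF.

The largest autocorrelation is r_3 = 0.68, with a weaker echo at lag 6 (0.46); the remaining lags stay at or below 0.44. The elevated value at lag 1 (0.44), dropping to 0.40 at lag 2, reflects decaying short-term dependence rather than seasonality.
The dominant spike at lag 3 indicates a seasonal period of 3.

3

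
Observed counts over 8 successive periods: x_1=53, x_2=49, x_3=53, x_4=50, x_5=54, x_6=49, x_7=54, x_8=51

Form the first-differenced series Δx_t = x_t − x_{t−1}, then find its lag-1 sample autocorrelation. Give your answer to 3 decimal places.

-0.855

First differences Δx: -4, 4, -3, 4, -5, 5, -3
Mean of differences = -0.2857
Numerator Σ(Δx_t−Δx̄)(Δx_{t+1}−Δx̄) = -98.6531
Denominator Σ(Δx_t−Δx̄)² = 115.4286
r_1(Δx) = -98.6531 / 115.4286 = -0.855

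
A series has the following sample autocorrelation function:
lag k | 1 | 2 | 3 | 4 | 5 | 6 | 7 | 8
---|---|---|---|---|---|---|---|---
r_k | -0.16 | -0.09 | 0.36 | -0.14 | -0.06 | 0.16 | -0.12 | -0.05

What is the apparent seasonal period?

3

The largest autocorrelation is r_3 = 0.36, with a weaker echo at lag 6 (0.16); the remaining lags stay at or below -0.05.
The dominant spike at lag 3 indicates a seasonal period of 3.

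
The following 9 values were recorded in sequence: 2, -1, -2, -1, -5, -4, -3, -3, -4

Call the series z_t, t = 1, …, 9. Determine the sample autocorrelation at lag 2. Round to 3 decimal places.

Mean z̄ = (2 − 1 − 2 − 1 − 5 − 4 − 3 − 3 − 4)/9 = -2.3333
Numerator Σ_{t=1}^{7}(z_t−z̄)(z_{t+2}−z̄) = 4.1111
Denominator Σ(z_t−z̄)² = 36.0000
r_2 = 4.1111 / 36.0000 = 0.114

0.114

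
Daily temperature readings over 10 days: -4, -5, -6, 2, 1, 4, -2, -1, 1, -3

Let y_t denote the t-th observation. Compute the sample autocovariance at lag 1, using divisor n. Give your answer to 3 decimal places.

Mean ȳ = (-4 − 5 − 6 + 2 + 1 + 4 − 2 − 1 + 1 − 3)/10 = -1.3000
Σ_{t=1}^{9}(y_t−ȳ)(y_{t+1}−ȳ) = 24.5100
γ_1 = 24.5100 / 10 = 2.451

2.451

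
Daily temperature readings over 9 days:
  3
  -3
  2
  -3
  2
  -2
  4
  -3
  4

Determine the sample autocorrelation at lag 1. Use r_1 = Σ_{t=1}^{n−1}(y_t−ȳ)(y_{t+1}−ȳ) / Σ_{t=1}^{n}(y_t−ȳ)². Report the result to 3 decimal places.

-0.791

Mean ȳ = (3 − 3 + 2 − 3 + 2 − 2 + 4 − 3 + 4)/9 = 0.4444
Numerator Σ_{t=1}^{8}(y_t−ȳ)(y_{t+1}−ȳ) = -61.8642
Denominator Σ(y_t−ȳ)² = 78.2222
r_1 = -61.8642 / 78.2222 = -0.791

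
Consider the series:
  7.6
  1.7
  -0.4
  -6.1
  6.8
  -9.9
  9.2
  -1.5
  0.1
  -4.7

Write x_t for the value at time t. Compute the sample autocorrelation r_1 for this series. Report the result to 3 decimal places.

Mean x̄ = (7.6 + 1.7 − 0.4 − 6.1 + 6.8 − 9.9 + 9.2 − 1.5 + 0.1 − 4.7)/10 = 0.2800
Numerator Σ_{t=1}^{9}(x_t−x̄)(x_{t+1}−x̄) = -199.6704
Denominator Σ(x_t−x̄)² = 350.4760
r_1 = -199.6704 / 350.4760 = -0.570

-0.570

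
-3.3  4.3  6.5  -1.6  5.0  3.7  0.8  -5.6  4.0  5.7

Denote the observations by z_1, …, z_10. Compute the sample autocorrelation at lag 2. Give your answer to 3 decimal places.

Mean z̄ = (-3.3 + 4.3 + 6.5 − 1.6 + 5.0 + 3.7 + 0.8 − 5.6 + 4.0 + 5.7)/10 = 1.9500
Numerator Σ_{t=1}^{8}(z_t−z̄)(z_{t+2}−z̄) = -71.9550
Denominator Σ(z_t−z̄)² = 155.3450
r_2 = -71.9550 / 155.3450 = -0.463

-0.463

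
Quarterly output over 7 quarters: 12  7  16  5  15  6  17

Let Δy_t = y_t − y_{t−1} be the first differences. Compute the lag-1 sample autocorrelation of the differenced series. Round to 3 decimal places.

First differences Δy: -5, 9, -11, 10, -9, 11
Mean of differences = 0.8333
Numerator Σ(Δy_t−Δȳ)(Δy_{t+1}−Δȳ) = -442.8611
Denominator Σ(Δy_t−Δȳ)² = 524.8333
r_1(Δy) = -442.8611 / 524.8333 = -0.844

-0.844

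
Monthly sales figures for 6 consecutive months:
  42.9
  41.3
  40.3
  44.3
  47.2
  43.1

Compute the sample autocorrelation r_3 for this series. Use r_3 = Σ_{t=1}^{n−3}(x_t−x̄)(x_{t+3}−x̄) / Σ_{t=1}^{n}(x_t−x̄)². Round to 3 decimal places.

Mean x̄ = (42.9 + 41.3 + 40.3 + 44.3 + 47.2 + 43.1)/6 = 43.1833
Σ(x_t−x̄)(x_{t+3}−x̄) = (-0.3164) + (-7.5647) + (0.2403) = -7.6408
Denominator Σ(x_t−x̄)² = 29.3283
r_3 = -7.6408 / 29.3283 = -0.261

-0.261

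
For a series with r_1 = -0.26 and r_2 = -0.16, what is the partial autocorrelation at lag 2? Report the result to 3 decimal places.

φ_{22} = (r_2 − r_1²) / (1 − r_1²)
r_1² = (-0.26)² = 0.0676
Numerator = -0.16 − 0.0676 = -0.2276; denominator = 1 − 0.0676 = 0.9324
φ_{22} = -0.2276 / 0.9324 = -0.244

-0.244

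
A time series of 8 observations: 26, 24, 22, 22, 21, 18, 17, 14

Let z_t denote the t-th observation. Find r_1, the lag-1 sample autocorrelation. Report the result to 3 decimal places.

0.535

Mean z̄ = (26 + 24 + 22 + 22 + 21 + 18 + 17 + 14)/8 = 20.5000
Deviations from mean: 5.5000, 3.5000, 1.5000, 1.5000, 0.5000, -2.5000, -3.5000, -6.5000
Σ(z_t−z̄)(z_{t+1}−z̄) = (19.2500) + (5.2500) + (2.2500) + (0.7500) + (-1.2500) + (8.7500) + (22.7500) = 57.7500
Denominator Σ(z_t−z̄)² = 108.0000
r_1 = 57.7500 / 108.0000 = 0.535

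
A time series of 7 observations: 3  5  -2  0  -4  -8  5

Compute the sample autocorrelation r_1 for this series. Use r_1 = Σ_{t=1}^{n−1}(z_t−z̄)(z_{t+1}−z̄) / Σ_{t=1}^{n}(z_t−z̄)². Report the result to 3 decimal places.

-0.030

Mean z̄ = (3 + 5 − 2 + 0 − 4 − 8 + 5)/7 = -0.1429
Deviations from mean: 3.1429, 5.1429, -1.8571, 0.1429, -3.8571, -7.8571, 5.1429
Numerator Σ_{t=1}^{6}(z_t−z̄)(z_{t+1}−z̄) = -4.3061
Denominator Σ(z_t−z̄)² = 142.8571
r_1 = -4.3061 / 142.8571 = -0.030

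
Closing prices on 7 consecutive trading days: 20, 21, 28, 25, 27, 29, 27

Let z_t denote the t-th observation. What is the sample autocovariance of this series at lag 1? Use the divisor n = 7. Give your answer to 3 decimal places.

Mean z̄ = (20 + 21 + 28 + 25 + 27 + 29 + 27)/7 = 25.2857
Σ_{t=1}^{6}(z_t−z̄)(z_{t+1}−z̄) = 22.4898
γ_1 = 22.4898 / 7 = 3.213

3.213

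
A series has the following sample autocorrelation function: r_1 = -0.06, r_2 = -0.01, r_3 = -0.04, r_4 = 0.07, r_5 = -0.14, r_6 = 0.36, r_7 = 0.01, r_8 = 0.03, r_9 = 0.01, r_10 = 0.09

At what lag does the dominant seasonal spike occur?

6

The largest autocorrelation is r_6 = 0.36; the remaining lags stay at or below 0.09.
The dominant spike at lag 6 indicates a seasonal period of 6.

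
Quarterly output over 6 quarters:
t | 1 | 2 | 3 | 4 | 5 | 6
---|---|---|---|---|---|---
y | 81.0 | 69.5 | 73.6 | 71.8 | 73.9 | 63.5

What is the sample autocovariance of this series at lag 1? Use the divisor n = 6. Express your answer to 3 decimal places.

-7.262

Mean ȳ = (81.0 + 69.5 + 73.6 + 71.8 + 73.9 + 63.5)/6 = 72.2167
Deviations: 8.7833, -2.7167, 1.3833, -0.4167, 1.6833, -8.7167
Σ_{t=1}^{5}(y_t−ȳ)(y_{t+1}−ȳ) = -43.5703
γ_1 = -43.5703 / 6 = -7.262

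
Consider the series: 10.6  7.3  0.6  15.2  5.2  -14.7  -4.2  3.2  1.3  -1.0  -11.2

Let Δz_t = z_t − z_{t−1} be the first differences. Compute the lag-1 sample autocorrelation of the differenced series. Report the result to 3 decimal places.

-0.164

First differences Δz: -3.3, -6.7, 14.6, -10.0, -19.9, 10.5, 7.4, -1.9, -2.3, -10.2
Mean of differences = -2.1800
Numerator Σ(Δz_t−Δz̄)(Δz_{t+1}−Δz̄) = -163.0364
Denominator Σ(Δz_t−Δz̄)² = 995.3760
r_1(Δz) = -163.0364 / 995.3760 = -0.164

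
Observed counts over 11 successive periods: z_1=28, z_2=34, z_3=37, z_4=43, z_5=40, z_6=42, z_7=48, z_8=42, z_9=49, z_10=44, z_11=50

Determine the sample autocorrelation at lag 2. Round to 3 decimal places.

0.365

Mean z̄ = (28 + 34 + 37 + 43 + 40 + 42 + 48 + 42 + 49 + 44 + 50)/11 = 41.5455
Numerator Σ_{t=1}^{9}(z_t−z̄)(z_{t+2}−z̄) = 160.7686
Denominator Σ(z_t−z̄)² = 440.7273
r_2 = 160.7686 / 440.7273 = 0.365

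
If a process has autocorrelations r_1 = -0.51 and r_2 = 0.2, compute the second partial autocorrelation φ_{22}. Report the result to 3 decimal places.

φ_{22} = (r_2 − r_1²) / (1 − r_1²)
r_1² = (-0.51)² = 0.2601
Numerator = 0.2 − 0.2601 = -0.0601; denominator = 1 − 0.2601 = 0.7399
φ_{22} = -0.0601 / 0.7399 = -0.081

-0.081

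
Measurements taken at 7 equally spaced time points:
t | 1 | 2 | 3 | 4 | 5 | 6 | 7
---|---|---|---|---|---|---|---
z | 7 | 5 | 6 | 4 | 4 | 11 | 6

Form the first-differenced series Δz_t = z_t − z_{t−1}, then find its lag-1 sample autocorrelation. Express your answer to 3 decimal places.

-0.459

First differences Δz: -2, 1, -2, 0, 7, -5
Mean of differences = -0.1667
Numerator Σ(Δz_t−Δz̄)(Δz_{t+1}−Δz̄) = -38.0278
Denominator Σ(Δz_t−Δz̄)² = 82.8333
r_1(Δz) = -38.0278 / 82.8333 = -0.459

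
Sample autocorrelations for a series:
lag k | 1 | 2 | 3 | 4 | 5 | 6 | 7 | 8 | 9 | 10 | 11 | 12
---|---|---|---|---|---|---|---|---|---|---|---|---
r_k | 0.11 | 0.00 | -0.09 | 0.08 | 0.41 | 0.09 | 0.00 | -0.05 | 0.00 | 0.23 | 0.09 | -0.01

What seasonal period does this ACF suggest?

The largest autocorrelation is r_5 = 0.41, with a weaker echo at lag 10 (0.23); the remaining lags stay at or below 0.11.
The dominant spike at lag 5 indicates a seasonal period of 5.

5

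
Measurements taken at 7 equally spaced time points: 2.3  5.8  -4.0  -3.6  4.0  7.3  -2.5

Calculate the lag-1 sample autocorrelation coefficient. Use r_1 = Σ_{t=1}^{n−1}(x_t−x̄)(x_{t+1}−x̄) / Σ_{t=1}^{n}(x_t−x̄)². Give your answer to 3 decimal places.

-0.101

Mean x̄ = (2.3 + 5.8 − 4.0 − 3.6 + 4.0 + 7.3 − 2.5)/7 = 1.3286
Deviations from mean: 0.9714, 4.4714, -5.3286, -4.9286, 2.6714, 5.9714, -3.8286
Numerator Σ_{t=1}^{6}(x_t−x̄)(x_{t+1}−x̄) = -13.2965
Denominator Σ(x_t−x̄)² = 131.0743
r_1 = -13.2965 / 131.0743 = -0.101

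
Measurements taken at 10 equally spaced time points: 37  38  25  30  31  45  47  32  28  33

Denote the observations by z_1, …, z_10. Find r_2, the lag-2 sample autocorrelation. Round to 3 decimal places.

Mean z̄ = (37 + 38 + 25 + 30 + 31 + 45 + 47 + 32 + 28 + 33)/10 = 34.6000
Numerator Σ_{t=1}^{8}(z_t−z̄)(z_{t+2}−z̄) = -201.3200
Denominator Σ(z_t−z̄)² = 458.4000
r_2 = -201.3200 / 458.4000 = -0.439

-0.439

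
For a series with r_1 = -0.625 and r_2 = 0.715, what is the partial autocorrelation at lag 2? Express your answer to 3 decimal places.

0.532

φ_{22} = (r_2 − r_1²) / (1 − r_1²)
r_1² = (-0.625)² = 0.390625
Numerator = 0.715 − 0.3906 = 0.3244; denominator = 1 − 0.3906 = 0.6094
φ_{22} = 0.3244 / 0.6094 = 0.532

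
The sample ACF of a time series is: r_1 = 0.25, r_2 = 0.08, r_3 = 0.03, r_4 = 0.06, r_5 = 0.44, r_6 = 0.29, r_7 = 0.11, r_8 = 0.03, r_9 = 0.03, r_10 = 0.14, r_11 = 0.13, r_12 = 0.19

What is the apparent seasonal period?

The largest autocorrelation is r_5 = 0.44; the remaining lags stay at or below 0.29. The elevated value at lag 1 (0.25), dropping to 0.08 at lag 2, reflects decaying short-term dependence rather than seasonality.
The dominant spike at lag 5 indicates a seasonal period of 5.

5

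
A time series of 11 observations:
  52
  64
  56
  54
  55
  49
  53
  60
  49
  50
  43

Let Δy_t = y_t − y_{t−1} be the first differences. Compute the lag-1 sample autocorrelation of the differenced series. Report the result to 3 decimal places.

First differences Δy: 12, -8, -2, 1, -6, 4, 7, -11, 1, -7
Mean of differences = -0.9000
Numerator Σ(Δy_t−Δȳ)(Δy_{t+1}−Δȳ) = -192.4100
Denominator Σ(Δy_t−Δȳ)² = 476.9000
r_1(Δy) = -192.4100 / 476.9000 = -0.403

-0.403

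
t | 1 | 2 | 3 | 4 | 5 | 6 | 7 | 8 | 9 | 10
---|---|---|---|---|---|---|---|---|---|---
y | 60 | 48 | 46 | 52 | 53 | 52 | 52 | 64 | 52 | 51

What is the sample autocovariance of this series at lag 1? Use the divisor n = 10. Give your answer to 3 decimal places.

-1.200

Mean ȳ = (60 + 48 + 46 + 52 + 53 + 52 + 52 + 64 + 52 + 51)/10 = 53.0000
Σ_{t=1}^{9}(y_t−ȳ)(y_{t+1}−ȳ) = -12.0000
γ_1 = -12.0000 / 10 = -1.200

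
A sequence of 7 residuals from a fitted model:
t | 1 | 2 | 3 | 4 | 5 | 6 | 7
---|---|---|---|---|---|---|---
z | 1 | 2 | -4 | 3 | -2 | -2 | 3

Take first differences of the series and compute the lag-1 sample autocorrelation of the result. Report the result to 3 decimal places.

-0.604

First differences Δz: 1, -6, 7, -5, 0, 5
Mean of differences = 0.3333
Numerator Σ(Δz_t−Δz̄)(Δz_{t+1}−Δz̄) = -81.7778
Denominator Σ(Δz_t−Δz̄)² = 135.3333
r_1(Δz) = -81.7778 / 135.3333 = -0.604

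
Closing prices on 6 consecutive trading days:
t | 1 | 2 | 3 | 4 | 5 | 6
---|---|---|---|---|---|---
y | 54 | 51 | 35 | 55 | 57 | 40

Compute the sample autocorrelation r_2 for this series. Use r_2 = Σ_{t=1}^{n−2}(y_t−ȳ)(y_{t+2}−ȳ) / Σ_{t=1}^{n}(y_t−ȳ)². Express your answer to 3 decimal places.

-0.560

Mean ȳ = (54 + 51 + 35 + 55 + 57 + 40)/6 = 48.6667
Σ(y_t−ȳ)(y_{t+2}−ȳ) = (-72.8889) + (14.7778) + (-113.8889) + (-54.8889) = -226.8889
Denominator Σ(y_t−ȳ)² = 405.3333
r_2 = -226.8889 / 405.3333 = -0.560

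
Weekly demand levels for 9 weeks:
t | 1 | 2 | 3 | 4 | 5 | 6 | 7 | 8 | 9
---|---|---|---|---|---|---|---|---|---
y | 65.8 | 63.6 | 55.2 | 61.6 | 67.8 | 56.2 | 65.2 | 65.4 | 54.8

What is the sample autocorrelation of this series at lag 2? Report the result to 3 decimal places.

Mean ȳ = (65.8 + 63.6 + 55.2 + 61.6 + 67.8 + 56.2 + 65.2 + 65.4 + 54.8)/9 = 61.7333
Numerator Σ_{t=1}^{7}(y_t−ȳ)(y_{t+2}−ȳ) = -89.0089
Denominator Σ(y_t−ȳ)² = 203.6800
r_2 = -89.0089 / 203.6800 = -0.437

-0.437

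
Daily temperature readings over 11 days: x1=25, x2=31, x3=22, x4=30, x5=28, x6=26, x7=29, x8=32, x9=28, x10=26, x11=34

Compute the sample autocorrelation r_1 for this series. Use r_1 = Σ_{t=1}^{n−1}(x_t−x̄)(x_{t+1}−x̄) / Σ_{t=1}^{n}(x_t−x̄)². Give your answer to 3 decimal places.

-0.415

Mean x̄ = (25 + 31 + 22 + 30 + 28 + 26 + 29 + 32 + 28 + 26 + 34)/11 = 28.2727
Numerator Σ_{t=1}^{10}(x_t−x̄)(x_{t+1}−x̄) = -49.0744
Denominator Σ(x_t−x̄)² = 118.1818
r_1 = -49.0744 / 118.1818 = -0.415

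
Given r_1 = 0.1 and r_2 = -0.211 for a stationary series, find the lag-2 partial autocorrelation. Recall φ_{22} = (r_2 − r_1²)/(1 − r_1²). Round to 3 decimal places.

-0.223

φ_{22} = (r_2 − r_1²) / (1 − r_1²)
r_1² = (0.1)² = 0.01
Numerator = -0.211 − 0.0100 = -0.2210; denominator = 1 − 0.0100 = 0.9900
φ_{22} = -0.2210 / 0.9900 = -0.223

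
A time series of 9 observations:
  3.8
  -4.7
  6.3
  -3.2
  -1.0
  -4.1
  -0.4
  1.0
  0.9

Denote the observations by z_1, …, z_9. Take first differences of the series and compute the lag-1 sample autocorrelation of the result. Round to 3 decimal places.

First differences Δz: -8.5, 11.0, -9.5, 2.2, -3.1, 3.7, 1.4, -0.1
Mean of differences = -0.3625
Numerator Σ(Δz_t−Δz̄)(Δz_{t+1}−Δz̄) = -230.2152
Denominator Σ(Δz_t−Δz̄)² = 312.5588
r_1(Δz) = -230.2152 / 312.5588 = -0.737

-0.737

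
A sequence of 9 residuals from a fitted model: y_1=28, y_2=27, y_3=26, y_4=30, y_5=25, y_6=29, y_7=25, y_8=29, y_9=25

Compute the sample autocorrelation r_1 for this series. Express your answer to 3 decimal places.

Mean ȳ = (28 + 27 + 26 + 30 + 25 + 29 + 25 + 29 + 25)/9 = 27.1111
Numerator Σ_{t=1}^{8}(y_t−ȳ)(y_{t+1}−ȳ) = -25.2346
Denominator Σ(y_t−ȳ)² = 30.8889
r_1 = -25.2346 / 30.8889 = -0.817

-0.817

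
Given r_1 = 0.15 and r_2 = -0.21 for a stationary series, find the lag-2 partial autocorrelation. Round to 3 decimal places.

φ_{22} = (r_2 − r_1²) / (1 − r_1²)
r_1² = (0.15)² = 0.0225
Numerator = -0.21 − 0.0225 = -0.2325; denominator = 1 − 0.0225 = 0.9775
φ_{22} = -0.2325 / 0.9775 = -0.238

-0.238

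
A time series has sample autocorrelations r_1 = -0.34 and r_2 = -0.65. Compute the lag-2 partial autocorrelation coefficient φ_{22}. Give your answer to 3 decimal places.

-0.866

φ_{22} = (r_2 − r_1²) / (1 − r_1²)
r_1² = (-0.34)² = 0.1156
Numerator = -0.65 − 0.1156 = -0.7656; denominator = 1 − 0.1156 = 0.8844
φ_{22} = -0.7656 / 0.8844 = -0.866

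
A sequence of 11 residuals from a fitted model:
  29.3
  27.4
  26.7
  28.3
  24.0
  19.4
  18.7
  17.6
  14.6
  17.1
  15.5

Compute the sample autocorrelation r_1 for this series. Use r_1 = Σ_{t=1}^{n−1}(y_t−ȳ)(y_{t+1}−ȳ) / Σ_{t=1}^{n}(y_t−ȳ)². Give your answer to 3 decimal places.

Mean ȳ = (29.3 + 27.4 + 26.7 + 28.3 + 24.0 + 19.4 + 18.7 + 17.6 + 14.6 + 17.1 + 15.5)/11 = 21.6909
Numerator Σ_{t=1}^{10}(y_t−ȳ)(y_{t+1}−ȳ) = 224.1863
Denominator Σ(y_t−ȳ)² = 305.2091
r_1 = 224.1863 / 305.2091 = 0.735

0.735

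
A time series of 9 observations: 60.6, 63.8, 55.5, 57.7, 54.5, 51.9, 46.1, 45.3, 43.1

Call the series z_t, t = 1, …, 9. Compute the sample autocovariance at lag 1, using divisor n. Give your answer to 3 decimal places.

29.169

Mean z̄ = (60.6 + 63.8 + 55.5 + 57.7 + 54.5 + 51.9 + 46.1 + 45.3 + 43.1)/9 = 53.1667
Σ_{t=1}^{8}(z_t−z̄)(z_{t+1}−z̄) = 262.5189
γ_1 = 262.5189 / 9 = 29.169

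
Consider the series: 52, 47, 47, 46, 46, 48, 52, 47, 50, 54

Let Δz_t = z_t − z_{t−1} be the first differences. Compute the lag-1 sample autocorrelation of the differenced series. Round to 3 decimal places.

First differences Δz: -5, 0, -1, 0, 2, 4, -5, 3, 4
Mean of differences = 0.2222
Numerator Σ(Δz_t−Δz̄)(Δz_{t+1}−Δz̄) = -15.7160
Denominator Σ(Δz_t−Δz̄)² = 95.5556
r_1(Δz) = -15.7160 / 95.5556 = -0.164

-0.164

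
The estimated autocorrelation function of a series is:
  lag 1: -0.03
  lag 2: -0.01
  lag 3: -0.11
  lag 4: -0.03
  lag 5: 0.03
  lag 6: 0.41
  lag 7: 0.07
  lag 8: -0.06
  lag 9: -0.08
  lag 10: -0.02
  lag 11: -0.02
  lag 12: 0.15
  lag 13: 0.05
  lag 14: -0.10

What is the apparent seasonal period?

The largest autocorrelation is r_6 = 0.41, with a weaker echo at lag 12 (0.15); the remaining lags stay at or below 0.07.
The dominant spike at lag 6 indicates a seasonal period of 6.

6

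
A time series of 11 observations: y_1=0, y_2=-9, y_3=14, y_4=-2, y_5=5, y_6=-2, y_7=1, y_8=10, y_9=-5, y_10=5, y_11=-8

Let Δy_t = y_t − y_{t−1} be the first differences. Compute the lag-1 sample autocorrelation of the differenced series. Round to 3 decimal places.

First differences Δy: -9, 23, -16, 7, -7, 3, 9, -15, 10, -13
Mean of differences = -0.8000
Numerator Σ(Δy_t−Δȳ)(Δy_{t+1}−Δȳ) = -1134.4400
Denominator Σ(Δy_t−Δȳ)² = 1541.6000
r_1(Δy) = -1134.4400 / 1541.6000 = -0.736

-0.736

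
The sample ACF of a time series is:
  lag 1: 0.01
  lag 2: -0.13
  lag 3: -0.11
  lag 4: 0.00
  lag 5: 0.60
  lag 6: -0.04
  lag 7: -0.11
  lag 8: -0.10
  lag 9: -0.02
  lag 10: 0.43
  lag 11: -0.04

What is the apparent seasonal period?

The largest autocorrelation is r_5 = 0.60, with a weaker echo at lag 10 (0.43); the remaining lags stay at or below 0.01.
The dominant spike at lag 5 indicates a seasonal period of 5.

5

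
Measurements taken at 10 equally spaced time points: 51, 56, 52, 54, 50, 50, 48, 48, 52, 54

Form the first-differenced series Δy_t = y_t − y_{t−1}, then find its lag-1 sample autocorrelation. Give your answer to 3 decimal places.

-0.319

First differences Δy: 5, -4, 2, -4, 0, -2, 0, 4, 2
Mean of differences = 0.3333
Numerator Σ(Δy_t−Δȳ)(Δy_{t+1}−Δȳ) = -26.7778
Denominator Σ(Δy_t−Δȳ)² = 84.0000
r_1(Δy) = -26.7778 / 84.0000 = -0.319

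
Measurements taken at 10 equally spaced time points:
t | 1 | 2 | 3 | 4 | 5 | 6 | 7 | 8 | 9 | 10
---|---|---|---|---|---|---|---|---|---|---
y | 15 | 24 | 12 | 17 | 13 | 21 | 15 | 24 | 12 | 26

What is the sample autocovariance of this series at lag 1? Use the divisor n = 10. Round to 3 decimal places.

Mean ȳ = (15 + 24 + 12 + 17 + 13 + 21 + 15 + 24 + 12 + 26)/10 = 17.9000
Σ_{t=1}^{9}(y_t−ȳ)(y_{t+1}−ȳ) = -169.6100
γ_1 = -169.6100 / 10 = -16.961

-16.961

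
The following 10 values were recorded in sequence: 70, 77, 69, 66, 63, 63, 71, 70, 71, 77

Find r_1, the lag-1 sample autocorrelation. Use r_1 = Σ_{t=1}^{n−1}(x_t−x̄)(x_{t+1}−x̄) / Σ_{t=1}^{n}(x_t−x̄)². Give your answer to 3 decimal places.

Mean x̄ = (70 + 77 + 69 + 66 + 63 + 63 + 71 + 70 + 71 + 77)/10 = 69.7000
Numerator Σ_{t=1}^{9}(x_t−x̄)(x_{t+1}−x̄) = 70.9100
Denominator Σ(x_t−x̄)² = 214.1000
r_1 = 70.9100 / 214.1000 = 0.331

0.331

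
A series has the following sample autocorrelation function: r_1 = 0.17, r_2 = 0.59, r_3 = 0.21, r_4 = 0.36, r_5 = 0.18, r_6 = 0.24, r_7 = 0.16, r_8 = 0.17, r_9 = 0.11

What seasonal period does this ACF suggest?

2

The largest autocorrelation is r_2 = 0.59, with weaker echoes at lags 4 (0.36) and 6 (0.24); the remaining lags stay at or below 0.21.
The dominant spike at lag 2 indicates a seasonal period of 2.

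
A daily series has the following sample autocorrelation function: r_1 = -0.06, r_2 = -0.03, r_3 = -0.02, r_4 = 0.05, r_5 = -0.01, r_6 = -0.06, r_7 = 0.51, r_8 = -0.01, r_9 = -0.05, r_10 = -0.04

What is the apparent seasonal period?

The largest autocorrelation is r_7 = 0.51; the remaining lags stay at or below 0.05.
The dominant spike at lag 7 indicates a seasonal period of 7.

7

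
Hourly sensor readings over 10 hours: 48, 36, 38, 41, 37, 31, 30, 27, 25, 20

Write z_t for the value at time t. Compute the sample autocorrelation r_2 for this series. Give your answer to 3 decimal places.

Mean z̄ = (48 + 36 + 38 + 41 + 37 + 31 + 30 + 27 + 25 + 20)/10 = 33.3000
Numerator Σ_{t=1}^{8}(z_t−z̄)(z_{t+2}−z̄) = 203.0200
Denominator Σ(z_t−z̄)² = 620.1000
r_2 = 203.0200 / 620.1000 = 0.327

0.327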